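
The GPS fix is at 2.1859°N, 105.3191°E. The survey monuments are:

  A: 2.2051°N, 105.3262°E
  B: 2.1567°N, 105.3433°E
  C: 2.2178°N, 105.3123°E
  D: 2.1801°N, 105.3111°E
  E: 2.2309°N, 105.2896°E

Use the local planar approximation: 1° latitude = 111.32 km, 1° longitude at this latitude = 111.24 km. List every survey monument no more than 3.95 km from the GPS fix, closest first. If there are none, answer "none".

Distances from 2.1859°N, 105.3191°E:
A: 2.2786 km
B: 4.2205 km
C: 3.6308 km
D: 1.0995 km
E: 5.9886 km
Threshold 3.95 km: D (1.0995 km), A (2.2786 km), C (3.6308 km) are within range.

D, A, C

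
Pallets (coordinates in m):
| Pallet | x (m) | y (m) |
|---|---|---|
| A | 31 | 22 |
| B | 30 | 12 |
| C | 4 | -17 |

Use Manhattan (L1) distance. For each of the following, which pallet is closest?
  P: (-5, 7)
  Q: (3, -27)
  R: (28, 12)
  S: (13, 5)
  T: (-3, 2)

P→C; Q→C; R→B; S→B; T→C

P at (-5, 7):
  A: 51 m
  B: 40 m
  C: 33 m
  → nearest: C (33 m)
Q at (3, -27):
  A: 77 m
  B: 66 m
  C: 11 m
  → nearest: C (11 m)
R at (28, 12):
  A: 13 m
  B: 2 m
  C: 53 m
  → nearest: B (2 m)
S at (13, 5):
  A: 35 m
  B: 24 m
  C: 31 m
  → nearest: B (24 m)
T at (-3, 2):
  A: 54 m
  B: 43 m
  C: 26 m
  → nearest: C (26 m)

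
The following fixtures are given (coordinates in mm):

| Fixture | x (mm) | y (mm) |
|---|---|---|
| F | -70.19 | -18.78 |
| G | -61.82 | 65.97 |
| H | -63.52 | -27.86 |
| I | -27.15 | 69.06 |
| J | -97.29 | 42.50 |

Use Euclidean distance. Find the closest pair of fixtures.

Pairwise distances:
F–G: √((8.37)² + (84.75)²) = √(70.0569 + 7182.5625) = 85.16 mm
F–H: √((6.67)² + (-9.08)²) = √(44.4889 + 82.4464) = 11.27 mm
F–I: √((43.04)² + (87.84)²) = √(1852.4416 + 7715.8656) = 97.82 mm
F–J: √((-27.10)² + (61.28)²) = √(734.4100 + 3755.2384) = 67.00 mm
G–H: √((-1.70)² + (-93.83)²) = √(2.8900 + 8804.0689) = 93.85 mm
G–I: √((34.67)² + (3.09)²) = √(1202.0089 + 9.5481) = 34.81 mm
G–J: √((-35.47)² + (-23.47)²) = √(1258.1209 + 550.8409) = 42.53 mm
H–I: √((36.37)² + (96.92)²) = √(1322.7769 + 9393.4864) = 103.52 mm
H–J: √((-33.77)² + (70.36)²) = √(1140.4129 + 4950.5296) = 78.04 mm
I–J: √((-70.14)² + (-26.56)²) = √(4919.6196 + 705.4336) = 75.00 mm
Closest pair: F–H at 11.27 mm.

F and H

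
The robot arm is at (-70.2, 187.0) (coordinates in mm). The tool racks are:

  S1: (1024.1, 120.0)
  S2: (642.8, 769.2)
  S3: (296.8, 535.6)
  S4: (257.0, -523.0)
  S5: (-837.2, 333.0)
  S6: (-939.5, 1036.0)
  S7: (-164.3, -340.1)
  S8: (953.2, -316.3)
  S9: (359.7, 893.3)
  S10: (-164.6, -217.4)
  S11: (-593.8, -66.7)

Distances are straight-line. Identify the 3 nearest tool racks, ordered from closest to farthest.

S10, S3, S7

Distances from (-70.2, 187.0):
S1: √((1094.3)² + (-67.0)²) = √(1197492.490 + 4489.000) = 1096.3 mm
S2: √((713.0)² + (582.2)²) = √(508369.000 + 338956.840) = 920.5 mm
S3: √((367.0)² + (348.6)²) = √(134689.000 + 121521.960) = 506.2 mm
S4: √((327.2)² + (-710.0)²) = √(107059.840 + 504100.000) = 781.8 mm
S5: √((-767.0)² + (146.0)²) = √(588289.000 + 21316.000) = 780.8 mm
S6: √((-869.3)² + (849.0)²) = √(755682.490 + 720801.000) = 1215.1 mm
S7: √((-94.1)² + (-527.1)²) = √(8854.810 + 277834.410) = 535.4 mm
S8: √((1023.4)² + (-503.3)²) = √(1047347.560 + 253310.890) = 1140.5 mm
S9: √((429.9)² + (706.3)²) = √(184814.010 + 498859.690) = 826.8 mm
S10: √((-94.4)² + (-404.4)²) = √(8911.360 + 163539.360) = 415.3 mm
S11: √((-523.6)² + (-253.7)²) = √(274156.960 + 64363.690) = 581.8 mm
Sorted: S10 (415.3 mm) < S3 (506.2 mm) < S7 (535.4 mm) < S11 (581.8 mm) < S5 (780.8 mm) < …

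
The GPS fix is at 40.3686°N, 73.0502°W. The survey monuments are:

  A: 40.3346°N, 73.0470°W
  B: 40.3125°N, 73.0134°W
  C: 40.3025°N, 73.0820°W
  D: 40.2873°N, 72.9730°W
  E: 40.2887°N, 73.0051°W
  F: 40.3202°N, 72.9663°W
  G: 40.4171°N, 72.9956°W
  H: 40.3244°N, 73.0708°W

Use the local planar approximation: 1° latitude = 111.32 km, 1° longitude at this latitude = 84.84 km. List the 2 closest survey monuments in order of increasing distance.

Distances from 40.3686°N, 73.0502°W:
A: 3.7946 km
B: 6.9820 km
C: 7.8373 km
D: 11.1717 km
E: 9.6826 km
F: 8.9273 km
G: 7.1139 km
H: 5.2215 km
Sorted: A (3.7946 km) < H (5.2215 km) < B (6.9820 km) < G (7.1139 km) < …

A, H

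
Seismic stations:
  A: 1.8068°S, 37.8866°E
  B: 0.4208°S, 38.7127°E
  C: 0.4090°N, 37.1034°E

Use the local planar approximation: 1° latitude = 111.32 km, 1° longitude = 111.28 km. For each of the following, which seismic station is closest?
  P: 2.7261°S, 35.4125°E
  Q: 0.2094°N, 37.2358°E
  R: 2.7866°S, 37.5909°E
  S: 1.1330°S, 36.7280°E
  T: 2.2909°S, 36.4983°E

P→A; Q→C; R→A; S→A; T→A

P at 2.7261°S, 35.4125°E:
  A: √((0.9193·111.32)² + (2.4741·111.28)²) = √(10472.754320 + 75799.917427) = 293.7221 km
  B: √((2.3053·111.32)² + (3.3002·111.28)²) = √(65856.901823 + 134869.812546) = 448.0254 km
  C: √((3.1351·111.32)² + (1.6909·111.28)²) = √(121800.533736 + 35405.447036) = 396.4921 km
  → nearest: A (293.7221 km)
Q at 0.2094°N, 37.2358°E:
  A: √((-2.0162·111.32)² + (0.6508·111.28)²) = √(50374.832621 + 5244.804717) = 235.8382 km
  B: √((-0.6302·111.32)² + (1.4769·111.28)²) = √(4921.564634 + 27010.735799) = 178.6961 km
  C: √((0.1996·111.32)² + (-0.1324·111.28)²) = √(493.704936 + 217.075197) = 26.6605 km
  → nearest: C (26.6605 km)
R at 2.7866°S, 37.5909°E:
  A: √((0.9798·111.32)² + (0.2957·111.28)²) = √(11896.556337 + 1082.771667) = 113.9269 km
  B: √((2.3658·111.32)² + (1.1218·111.28)²) = √(69358.940473 + 15583.503588) = 291.4489 km
  C: √((3.1956·111.32)² + (-0.4875·111.28)²) = √(126546.815358 + 2942.954001) = 359.8469 km
  → nearest: A (113.9269 km)
S at 1.1330°S, 36.7280°E:
  A: √((-0.6738·111.32)² + (1.1586·111.28)²) = √(5626.112455 + 16622.689104) = 149.1603 km
  B: √((0.7122·111.32)² + (1.9847·111.28)²) = √(6285.652015 + 48777.998202) = 234.6565 km
  C: √((1.5420·111.32)² + (0.3754·111.28)²) = √(29465.590082 + 1745.109853) = 176.6655 km
  → nearest: A (149.1603 km)
T at 2.2909°S, 36.4983°E:
  A: √((0.4841·111.32)² + (1.3883·111.28)²) = √(2904.133393 + 23867.167516) = 163.6194 km
  B: √((1.8701·111.32)² + (2.2144·111.28)²) = √(43338.717544 + 60722.043629) = 322.5845 km
  C: √((2.6999·111.32)² + (0.6051·111.28)²) = √(90332.026463 + 4534.073331) = 308.0034 km
  → nearest: A (163.6194 km)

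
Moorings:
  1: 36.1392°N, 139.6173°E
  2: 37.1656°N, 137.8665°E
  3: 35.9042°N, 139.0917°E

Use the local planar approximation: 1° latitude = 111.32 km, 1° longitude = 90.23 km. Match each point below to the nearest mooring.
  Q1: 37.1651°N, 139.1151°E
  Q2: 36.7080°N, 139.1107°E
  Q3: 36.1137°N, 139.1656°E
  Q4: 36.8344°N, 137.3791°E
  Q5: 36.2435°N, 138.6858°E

Q1 at 37.1651°N, 139.1151°E:
  1: 122.8645 km
  2: 112.6612 km
  3: 140.3793 km
  → nearest: 2 (112.6612 km)
Q2 at 36.7080°N, 139.1107°E:
  1: 78.0943 km
  2: 123.2807 km
  3: 89.4954 km
  → nearest: 1 (78.0943 km)
Q3 at 36.1137°N, 139.1656°E:
  1: 40.8556 km
  2: 165.6860 km
  3: 24.2561 km
  → nearest: 3 (24.2561 km)
Q4 at 36.8344°N, 137.3791°E:
  1: 216.2732 km
  2: 57.3882 km
  3: 186.0146 km
  → nearest: 2 (57.3882 km)
Q5 at 36.2435°N, 138.6858°E:
  1: 84.8474 km
  2: 126.4975 km
  3: 52.6116 km
  → nearest: 3 (52.6116 km)

Q1→2; Q2→1; Q3→3; Q4→2; Q5→3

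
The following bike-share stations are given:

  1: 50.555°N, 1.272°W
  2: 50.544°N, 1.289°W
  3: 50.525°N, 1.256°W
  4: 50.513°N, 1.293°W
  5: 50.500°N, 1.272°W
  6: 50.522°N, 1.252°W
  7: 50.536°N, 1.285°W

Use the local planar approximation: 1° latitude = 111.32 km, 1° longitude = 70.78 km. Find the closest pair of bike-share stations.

Pairwise distances:
3–6: 0.438 km
2–7: 0.934 km
1–2: 1.717 km
4–5: 2.075 km
1–7: 2.307 km
3–7: 2.390 km
4–7: 2.622 km
6–7: 2.808 km
5–6: 2.829 km
3–4: 2.940 km
3–5: 3.005 km
4–6: 3.070 km
2–3: 3.151 km
2–4: 3.463 km
1–3: 3.526 km
2–6: 3.586 km
1–6: 3.937 km
5–7: 4.112 km
1–4: 4.906 km
2–5: 5.044 km
1–5: 6.123 km
Closest pair: 3–6 at 0.438 km.

3 and 6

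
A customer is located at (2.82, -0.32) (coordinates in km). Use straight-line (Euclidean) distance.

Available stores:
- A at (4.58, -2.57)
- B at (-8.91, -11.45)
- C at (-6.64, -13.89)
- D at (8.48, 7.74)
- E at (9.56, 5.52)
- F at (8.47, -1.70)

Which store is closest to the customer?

A

Distances from (2.82, -0.32):
A: √((1.76)² + (-2.25)²) = √(3.0976 + 5.0625) = 2.86 km
B: √((-11.73)² + (-11.13)²) = √(137.5929 + 123.8769) = 16.17 km
C: √((-9.46)² + (-13.57)²) = √(89.4916 + 184.1449) = 16.54 km
D: √((5.66)² + (8.06)²) = √(32.0356 + 64.9636) = 9.85 km
E: √((6.74)² + (5.84)²) = √(45.4276 + 34.1056) = 8.92 km
F: √((5.65)² + (-1.38)²) = √(31.9225 + 1.9044) = 5.82 km
Minimum: A at 2.86 km.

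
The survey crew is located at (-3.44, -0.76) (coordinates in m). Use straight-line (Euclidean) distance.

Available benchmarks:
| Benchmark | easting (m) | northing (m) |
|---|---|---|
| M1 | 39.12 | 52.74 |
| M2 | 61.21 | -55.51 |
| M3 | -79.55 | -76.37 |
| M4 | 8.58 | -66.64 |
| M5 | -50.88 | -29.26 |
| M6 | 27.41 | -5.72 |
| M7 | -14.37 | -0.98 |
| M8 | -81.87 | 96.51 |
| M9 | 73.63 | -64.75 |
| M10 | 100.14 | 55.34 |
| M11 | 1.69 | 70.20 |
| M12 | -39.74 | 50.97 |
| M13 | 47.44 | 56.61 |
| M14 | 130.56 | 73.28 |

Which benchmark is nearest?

Distances from (-3.44, -0.76):
M1: √((42.56)² + (53.50)²) = √(1811.3536 + 2862.2500) = 68.36 m
M2: √((64.65)² + (-54.75)²) = √(4179.6225 + 2997.5625) = 84.72 m
M3: √((-76.11)² + (-75.61)²) = √(5792.7321 + 5716.8721) = 107.28 m
M4: √((12.02)² + (-65.88)²) = √(144.4804 + 4340.1744) = 66.97 m
M5: √((-47.44)² + (-28.50)²) = √(2250.5536 + 812.2500) = 55.34 m
M6: √((30.85)² + (-4.96)²) = √(951.7225 + 24.6016) = 31.25 m
M7: √((-10.93)² + (-0.22)²) = √(119.4649 + 0.0484) = 10.93 m
M8: √((-78.43)² + (97.27)²) = √(6151.2649 + 9461.4529) = 124.95 m
M9: √((77.07)² + (-63.99)²) = √(5939.7849 + 4094.7201) = 100.17 m
M10: √((103.58)² + (56.10)²) = √(10728.8164 + 3147.2100) = 117.80 m
M11: √((5.13)² + (70.96)²) = √(26.3169 + 5035.3216) = 71.15 m
M12: √((-36.30)² + (51.73)²) = √(1317.6900 + 2675.9929) = 63.20 m
M13: √((50.88)² + (57.37)²) = √(2588.7744 + 3291.3169) = 76.68 m
M14: √((134.00)² + (74.04)²) = √(17956.0000 + 5481.9216) = 153.09 m
Minimum: M7 at 10.93 m.

M7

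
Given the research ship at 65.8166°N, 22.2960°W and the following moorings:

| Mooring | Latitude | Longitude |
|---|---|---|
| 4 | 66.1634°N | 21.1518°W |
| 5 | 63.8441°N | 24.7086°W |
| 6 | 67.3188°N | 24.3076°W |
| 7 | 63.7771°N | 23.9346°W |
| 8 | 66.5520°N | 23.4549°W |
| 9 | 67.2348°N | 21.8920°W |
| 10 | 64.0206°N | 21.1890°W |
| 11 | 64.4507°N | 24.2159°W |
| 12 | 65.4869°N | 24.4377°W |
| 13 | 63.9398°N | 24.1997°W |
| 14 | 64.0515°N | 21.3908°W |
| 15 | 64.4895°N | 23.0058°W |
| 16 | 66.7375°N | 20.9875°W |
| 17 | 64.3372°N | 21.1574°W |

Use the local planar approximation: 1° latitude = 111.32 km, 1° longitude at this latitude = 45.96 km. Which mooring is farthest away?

5

Distances from 65.8166°N, 22.2960°W:
4: 65.2368 km
5: 245.9875 km
6: 191.0805 km
7: 239.2017 km
8: 97.6667 km
9: 158.9622 km
10: 206.3028 km
11: 175.8006 km
12: 105.0524 km
13: 226.5061 km
14: 200.8469 km
15: 151.2917 km
16: 118.8524 km
17: 172.8010 km
Maximum: 5 at 245.9875 km.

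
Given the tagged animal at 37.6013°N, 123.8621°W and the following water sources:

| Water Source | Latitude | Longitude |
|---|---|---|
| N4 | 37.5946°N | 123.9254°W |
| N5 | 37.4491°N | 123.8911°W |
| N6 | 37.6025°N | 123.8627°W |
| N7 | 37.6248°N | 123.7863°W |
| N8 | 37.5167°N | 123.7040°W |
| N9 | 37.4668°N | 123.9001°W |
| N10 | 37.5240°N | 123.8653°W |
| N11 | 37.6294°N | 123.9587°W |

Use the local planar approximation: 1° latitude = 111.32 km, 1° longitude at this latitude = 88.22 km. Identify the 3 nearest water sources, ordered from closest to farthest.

N6, N4, N7

Distances from 37.6013°N, 123.8621°W:
N4: √((-0.0067·111.32)² + (-0.0633·88.22)²) = √(0.556283 + 31.184697) = 5.6339 km
N5: √((-0.1522·111.32)² + (-0.0290·88.22)²) = √(287.061996 + 6.545308) = 17.1350 km
N6: √((0.0012·111.32)² + (-0.0006·88.22)²) = √(0.017845 + 0.002802) = 0.1437 km
N7: √((0.0235·111.32)² + (0.0758·88.22)²) = √(6.843561 + 44.716985) = 7.1806 km
N8: √((-0.0846·111.32)² + (0.1581·88.22)²) = √(88.692546 + 194.535044) = 16.8294 km
N9: √((-0.1345·111.32)² + (-0.0380·88.22)²) = √(224.176954 + 11.238318) = 15.3432 km
N10: √((-0.0773·111.32)² + (-0.0032·88.22)²) = √(74.046645 + 0.079696) = 8.6097 km
N11: √((0.0281·111.32)² + (-0.0966·88.22)²) = √(9.784960 + 72.625370) = 9.0780 km
Sorted: N6 (0.1437 km) < N4 (5.6339 km) < N7 (7.1806 km) < N10 (8.6097 km) < N11 (9.0780 km) < …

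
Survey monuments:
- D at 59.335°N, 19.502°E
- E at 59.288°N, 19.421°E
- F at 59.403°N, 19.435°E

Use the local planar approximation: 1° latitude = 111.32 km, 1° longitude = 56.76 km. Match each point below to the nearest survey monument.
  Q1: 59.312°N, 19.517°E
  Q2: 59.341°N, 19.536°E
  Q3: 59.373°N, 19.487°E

Q1→D; Q2→D; Q3→D

Q1 at 59.312°N, 19.517°E:
  D: 2.698 km
  E: 6.069 km
  F: 11.148 km
  → nearest: D (2.698 km)
Q2 at 59.341°N, 19.536°E:
  D: 2.042 km
  E: 8.799 km
  F: 8.972 km
  → nearest: D (2.042 km)
Q3 at 59.373°N, 19.487°E:
  D: 4.315 km
  E: 10.177 km
  F: 4.457 km
  → nearest: D (4.315 km)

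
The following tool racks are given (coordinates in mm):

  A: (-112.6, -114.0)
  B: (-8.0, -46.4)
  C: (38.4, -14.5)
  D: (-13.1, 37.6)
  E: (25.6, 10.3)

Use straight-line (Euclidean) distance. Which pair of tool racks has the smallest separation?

Pairwise distances:
A–B: 124.5 mm
A–C: 180.8 mm
A–D: 181.3 mm
A–E: 185.9 mm
B–C: 56.3 mm
B–D: 84.2 mm
B–E: 65.9 mm
C–D: 73.3 mm
C–E: 27.9 mm
D–E: 47.4 mm
Closest pair: C–E at 27.9 mm.

C and E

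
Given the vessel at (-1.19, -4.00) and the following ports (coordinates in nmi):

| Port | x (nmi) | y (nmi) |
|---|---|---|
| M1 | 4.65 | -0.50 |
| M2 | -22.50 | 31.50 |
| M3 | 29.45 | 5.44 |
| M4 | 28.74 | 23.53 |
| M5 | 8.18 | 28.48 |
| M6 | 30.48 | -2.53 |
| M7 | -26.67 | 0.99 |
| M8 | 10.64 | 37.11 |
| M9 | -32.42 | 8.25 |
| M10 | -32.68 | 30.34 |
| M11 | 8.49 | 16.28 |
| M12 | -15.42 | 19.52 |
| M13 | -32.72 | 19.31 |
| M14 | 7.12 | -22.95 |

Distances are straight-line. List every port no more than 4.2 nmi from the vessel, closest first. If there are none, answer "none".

Distances from (-1.19, -4.00):
M1: √((5.84)² + (3.50)²) = √(34.1056 + 12.2500) = 6.81 nmi
M2: √((-21.31)² + (35.50)²) = √(454.1161 + 1260.2500) = 41.40 nmi
M3: √((30.64)² + (9.44)²) = √(938.8096 + 89.1136) = 32.06 nmi
M4: √((29.93)² + (27.53)²) = √(895.8049 + 757.9009) = 40.67 nmi
M5: √((9.37)² + (32.48)²) = √(87.7969 + 1054.9504) = 33.80 nmi
M6: √((31.67)² + (1.47)²) = √(1002.9889 + 2.1609) = 31.70 nmi
M7: √((-25.48)² + (4.99)²) = √(649.2304 + 24.9001) = 25.96 nmi
M8: √((11.83)² + (41.11)²) = √(139.9489 + 1690.0321) = 42.78 nmi
M9: √((-31.23)² + (12.25)²) = √(975.3129 + 150.0625) = 33.55 nmi
M10: √((-31.49)² + (34.34)²) = √(991.6201 + 1179.2356) = 46.59 nmi
M11: √((9.68)² + (20.28)²) = √(93.7024 + 411.2784) = 22.47 nmi
M12: √((-14.23)² + (23.52)²) = √(202.4929 + 553.1904) = 27.49 nmi
M13: √((-31.53)² + (23.31)²) = √(994.1409 + 543.3561) = 39.21 nmi
M14: √((8.31)² + (-18.95)²) = √(69.0561 + 359.1025) = 20.69 nmi
Threshold 4.2 nmi: none within range.

none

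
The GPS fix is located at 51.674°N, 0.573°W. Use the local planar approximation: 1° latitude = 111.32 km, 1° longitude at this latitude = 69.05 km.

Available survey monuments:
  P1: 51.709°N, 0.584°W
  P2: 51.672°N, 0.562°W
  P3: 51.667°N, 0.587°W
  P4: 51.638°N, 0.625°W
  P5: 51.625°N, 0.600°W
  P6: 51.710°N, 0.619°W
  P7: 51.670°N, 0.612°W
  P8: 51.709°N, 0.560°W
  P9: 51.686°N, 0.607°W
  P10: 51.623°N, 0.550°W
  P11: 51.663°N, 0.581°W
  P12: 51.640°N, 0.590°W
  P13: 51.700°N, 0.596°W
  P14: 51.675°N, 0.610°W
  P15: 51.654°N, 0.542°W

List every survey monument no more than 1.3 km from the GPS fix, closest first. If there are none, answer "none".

Distances from 51.674°N, 0.573°W:
P1: 3.970 km
P2: 0.792 km
P3: 1.242 km
P4: 5.381 km
P5: 5.764 km
P6: 5.114 km
P7: 2.730 km
P8: 3.998 km
P9: 2.701 km
P10: 5.895 km
P11: 1.343 km
P12: 3.963 km
P13: 3.301 km
P14: 2.557 km
P15: 3.088 km
Threshold 1.3 km: P2 (0.792 km), P3 (1.242 km) are within range.

P2, P3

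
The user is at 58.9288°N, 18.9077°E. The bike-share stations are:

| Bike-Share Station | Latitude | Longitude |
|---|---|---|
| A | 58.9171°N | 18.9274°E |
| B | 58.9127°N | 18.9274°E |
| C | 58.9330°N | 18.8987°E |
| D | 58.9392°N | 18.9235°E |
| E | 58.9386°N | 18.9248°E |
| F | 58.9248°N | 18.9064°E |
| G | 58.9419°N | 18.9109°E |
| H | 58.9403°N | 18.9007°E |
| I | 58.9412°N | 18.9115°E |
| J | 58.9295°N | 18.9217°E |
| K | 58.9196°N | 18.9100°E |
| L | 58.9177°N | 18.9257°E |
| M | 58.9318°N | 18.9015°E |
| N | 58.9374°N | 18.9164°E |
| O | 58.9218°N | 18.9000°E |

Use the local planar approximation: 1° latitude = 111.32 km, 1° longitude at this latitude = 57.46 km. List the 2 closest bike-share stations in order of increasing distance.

F, M

Distances from 58.9288°N, 18.9077°E:
A: √((-0.0117·111.32)² + (0.0197·57.46)²) = √(1.696360 + 1.281338) = 1.7256 km
B: √((-0.0161·111.32)² + (0.0197·57.46)²) = √(3.212167 + 1.281338) = 2.1198 km
C: √((0.0042·111.32)² + (-0.0090·57.46)²) = √(0.218597 + 0.267434) = 0.6972 km
D: √((0.0104·111.32)² + (0.0158·57.46)²) = √(1.340334 + 0.824224) = 1.4712 km
E: √((0.0098·111.32)² + (0.0171·57.46)²) = √(1.190141 + 0.965436) = 1.4682 km
F: √((-0.0040·111.32)² + (-0.0013·57.46)²) = √(0.198274 + 0.005580) = 0.4515 km
G: √((0.0131·111.32)² + (0.0032·57.46)²) = √(2.126616 + 0.033809) = 1.4698 km
H: √((0.0115·111.32)² + (-0.0070·57.46)²) = √(1.638861 + 0.161781) = 1.3419 km
I: √((0.0124·111.32)² + (0.0038·57.46)²) = √(1.905416 + 0.047676) = 1.3975 km
J: √((0.0007·111.32)² + (0.0140·57.46)²) = √(0.006072 + 0.647124) = 0.8082 km
K: √((-0.0092·111.32)² + (0.0023·57.46)²) = √(1.048871 + 0.017466) = 1.0326 km
L: √((-0.0111·111.32)² + (0.0180·57.46)²) = √(1.526836 + 1.069735) = 1.6114 km
M: √((0.0030·111.32)² + (-0.0062·57.46)²) = √(0.111529 + 0.126915) = 0.4883 km
N: √((0.0086·111.32)² + (0.0087·57.46)²) = √(0.916523 + 0.249902) = 1.0800 km
O: √((-0.0070·111.32)² + (-0.0077·57.46)²) = √(0.607215 + 0.195755) = 0.8961 km
Sorted: F (0.4515 km) < M (0.4883 km) < C (0.6972 km) < J (0.8082 km) < …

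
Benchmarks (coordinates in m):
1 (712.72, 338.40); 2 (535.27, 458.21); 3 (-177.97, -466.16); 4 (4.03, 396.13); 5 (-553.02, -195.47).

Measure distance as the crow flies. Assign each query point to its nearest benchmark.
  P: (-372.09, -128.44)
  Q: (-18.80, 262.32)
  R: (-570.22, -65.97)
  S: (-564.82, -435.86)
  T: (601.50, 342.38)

P at (-372.09, -128.44):
  1: √((1084.81)² + (466.84)²) = √(1176812.7361 + 217939.5856) = 1181.00 m
  2: √((907.36)² + (586.65)²) = √(823302.1696 + 344158.2225) = 1080.49 m
  3: √((194.12)² + (-337.72)²) = √(37682.5744 + 114054.7984) = 389.53 m
  4: √((376.12)² + (524.57)²) = √(141466.2544 + 275173.6849) = 645.48 m
  5: √((-180.93)² + (-67.03)²) = √(32735.6649 + 4493.0209) = 192.95 m
  → nearest: 5 (192.95 m)
Q at (-18.80, 262.32):
  1: √((731.52)² + (76.08)²) = √(535121.5104 + 5788.1664) = 735.47 m
  2: √((554.07)² + (195.89)²) = √(306993.5649 + 38372.8921) = 587.68 m
  3: √((-159.17)² + (-728.48)²) = √(25335.0889 + 530683.1104) = 745.67 m
  4: √((22.83)² + (133.81)²) = √(521.2089 + 17905.1161) = 135.74 m
  5: √((-534.22)² + (-457.79)²) = √(285391.0084 + 209571.6841) = 703.54 m
  → nearest: 4 (135.74 m)
R at (-570.22, -65.97):
  1: √((1282.94)² + (404.37)²) = √(1645935.0436 + 163515.0969) = 1345.16 m
  2: √((1105.49)² + (524.18)²) = √(1222108.1401 + 274764.6724) = 1223.47 m
  3: √((392.25)² + (-400.19)²) = √(153860.0625 + 160152.0361) = 560.37 m
  4: √((574.25)² + (462.10)²) = √(329763.0625 + 213536.4100) = 737.09 m
  5: √((17.20)² + (-129.50)²) = √(295.8400 + 16770.2500) = 130.64 m
  → nearest: 5 (130.64 m)
S at (-564.82, -435.86):
  1: √((1277.54)² + (774.26)²) = √(1632108.4516 + 599478.5476) = 1493.85 m
  2: √((1100.09)² + (894.07)²) = √(1210198.0081 + 799361.1649) = 1417.59 m
  3: √((386.85)² + (-30.30)²) = √(149652.9225 + 918.0900) = 388.03 m
  4: √((568.85)² + (831.99)²) = √(323590.3225 + 692207.3601) = 1007.87 m
  5: √((11.80)² + (240.39)²) = √(139.2400 + 57787.3521) = 240.68 m
  → nearest: 5 (240.68 m)
T at (601.50, 342.38):
  1: √((111.22)² + (-3.98)²) = √(12369.8884 + 15.8404) = 111.29 m
  2: √((-66.23)² + (115.83)²) = √(4386.4129 + 13416.5889) = 133.43 m
  3: √((-779.47)² + (-808.54)²) = √(607573.4809 + 653736.9316) = 1123.08 m
  4: √((-597.47)² + (53.75)²) = √(356970.4009 + 2889.0625) = 599.88 m
  5: √((-1154.52)² + (-537.85)²) = √(1332916.4304 + 289282.6225) = 1273.66 m
  → nearest: 1 (111.29 m)

P→5; Q→4; R→5; S→5; T→1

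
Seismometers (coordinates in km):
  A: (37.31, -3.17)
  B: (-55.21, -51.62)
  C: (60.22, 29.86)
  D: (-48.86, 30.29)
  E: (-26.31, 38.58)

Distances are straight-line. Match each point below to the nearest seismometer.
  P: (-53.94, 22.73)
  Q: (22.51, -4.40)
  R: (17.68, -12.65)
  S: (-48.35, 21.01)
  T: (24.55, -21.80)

P at (-53.94, 22.73):
  A: 94.85 km
  B: 74.36 km
  C: 114.38 km
  D: 9.11 km
  E: 31.85 km
  → nearest: D (9.11 km)
Q at (22.51, -4.40):
  A: 14.85 km
  B: 90.94 km
  C: 50.95 km
  D: 79.35 km
  E: 65.04 km
  → nearest: A (14.85 km)
R at (17.68, -12.65):
  A: 21.80 km
  B: 82.65 km
  C: 60.14 km
  D: 79.19 km
  E: 67.53 km
  → nearest: A (21.80 km)
S at (-48.35, 21.01):
  A: 89.01 km
  B: 72.95 km
  C: 108.93 km
  D: 9.29 km
  E: 28.19 km
  → nearest: D (9.29 km)
T at (24.55, -21.80):
  A: 22.58 km
  B: 85.15 km
  C: 62.78 km
  D: 90.01 km
  E: 78.95 km
  → nearest: A (22.58 km)

P→D; Q→A; R→A; S→D; T→A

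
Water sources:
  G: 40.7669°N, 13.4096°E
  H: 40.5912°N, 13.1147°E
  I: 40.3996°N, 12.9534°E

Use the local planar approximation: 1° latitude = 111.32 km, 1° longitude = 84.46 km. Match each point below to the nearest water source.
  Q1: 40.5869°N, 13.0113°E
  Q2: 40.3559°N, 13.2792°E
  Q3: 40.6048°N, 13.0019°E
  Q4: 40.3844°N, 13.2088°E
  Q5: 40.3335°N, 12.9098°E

Q1→H; Q2→I; Q3→H; Q4→I; Q5→I

Q1 at 40.5869°N, 13.0113°E:
  G: √((0.1800·111.32)² + (0.3983·84.46)²) = √(401.505414 + 1131.677723) = 39.1559 km
  H: √((0.0043·111.32)² + (0.1034·84.46)²) = √(0.229131 + 76.268153) = 8.7463 km
  I: √((-0.1873·111.32)² + (-0.0579·84.46)²) = √(434.732341 + 23.914389) = 21.4160 km
  → nearest: H (8.7463 km)
Q2 at 40.3559°N, 13.2792°E:
  G: √((0.4110·111.32)² + (0.1304·84.46)²) = √(2093.293086 + 121.299033) = 47.0595 km
  H: √((0.2353·111.32)² + (-0.1645·84.46)²) = √(686.104471 + 193.034066) = 29.6503 km
  I: √((0.0437·111.32)² + (-0.3258·84.46)²) = √(23.665150 + 757.189031) = 27.9438 km
  → nearest: I (27.9438 km)
Q3 at 40.6048°N, 13.0019°E:
  G: √((0.1621·111.32)² + (0.4077·84.46)²) = √(325.621014 + 1185.723909) = 38.8760 km
  H: √((-0.0136·111.32)² + (0.1128·84.46)²) = √(2.292051 + 90.765406) = 9.6466 km
  I: √((-0.2052·111.32)² + (-0.0485·84.46)²) = √(521.796436 + 16.779756) = 23.2072 km
  → nearest: H (9.6466 km)
Q4 at 40.3844°N, 13.2088°E:
  G: √((0.3825·111.32)² + (0.2008·84.46)²) = √(1813.047884 + 287.626947) = 45.8331 km
  H: √((0.2068·111.32)² + (-0.0941·84.46)²) = √(529.965336 + 63.165713) = 24.3543 km
  I: √((0.0152·111.32)² + (-0.2554·84.46)²) = √(2.863081 + 465.311665) = 21.6373 km
  → nearest: I (21.6373 km)
Q5 at 40.3335°N, 12.9098°E:
  G: √((0.4334·111.32)² + (0.4998·84.46)²) = √(2327.685007 + 1781.946487) = 64.1064 km
  H: √((0.2577·111.32)² + (0.2049·84.46)²) = √(822.953378 + 299.492583) = 33.5029 km
  I: √((0.0661·111.32)² + (0.0436·84.46)²) = √(54.143872 + 13.560482) = 8.2283 km
  → nearest: I (8.2283 km)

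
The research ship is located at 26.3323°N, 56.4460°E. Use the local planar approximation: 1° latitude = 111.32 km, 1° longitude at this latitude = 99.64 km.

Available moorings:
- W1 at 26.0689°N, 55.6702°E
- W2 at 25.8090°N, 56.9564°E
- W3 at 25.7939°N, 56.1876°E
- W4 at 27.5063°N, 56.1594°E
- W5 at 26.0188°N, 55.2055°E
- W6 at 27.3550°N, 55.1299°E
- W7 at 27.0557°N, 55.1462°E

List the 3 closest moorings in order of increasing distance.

Distances from 26.3323°N, 56.4460°E:
W1: √((-0.2634·111.32)² + (-0.7758·99.64)²) = √(859.761387 + 5975.400076) = 82.6750 km
W2: √((-0.5233·111.32)² + (0.5104·99.64)²) = √(3393.500088 + 2586.358774) = 77.3295 km
W3: √((-0.5384·111.32)² + (-0.2584·99.64)²) = √(3592.166826 + 662.906773) = 65.2309 km
W4: √((1.1740·111.32)² + (-0.2866·99.64)²) = √(17079.792459 + 815.492197) = 133.7733 km
W5: √((-0.3135·111.32)² + (-1.2405·99.64)²) = √(1217.927637 + 15277.805436) = 128.4357 km
W6: √((1.0227·111.32)² + (-1.3161·99.64)²) = √(12961.131212 + 17196.704000) = 173.6601 km
W7: √((0.7234·111.32)² + (-1.2998·99.64)²) = √(6484.901803 + 16773.376794) = 152.5067 km
Sorted: W3 (65.2309 km) < W2 (77.3295 km) < W1 (82.6750 km) < W5 (128.4357 km) < W4 (133.7733 km) < …

W3, W2, W1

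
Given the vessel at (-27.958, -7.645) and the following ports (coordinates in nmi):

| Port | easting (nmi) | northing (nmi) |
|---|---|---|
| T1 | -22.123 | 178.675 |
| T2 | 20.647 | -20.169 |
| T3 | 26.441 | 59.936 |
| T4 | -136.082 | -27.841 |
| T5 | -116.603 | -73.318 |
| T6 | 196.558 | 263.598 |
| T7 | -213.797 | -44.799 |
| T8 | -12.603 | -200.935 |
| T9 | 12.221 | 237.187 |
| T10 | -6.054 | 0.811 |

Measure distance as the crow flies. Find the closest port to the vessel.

Distances from (-27.958, -7.645):
T1: 186.411 nmi
T2: 50.193 nmi
T3: 86.755 nmi
T4: 109.994 nmi
T5: 110.322 nmi
T6: 352.108 nmi
T7: 189.517 nmi
T8: 193.899 nmi
T9: 248.107 nmi
T10: 23.480 nmi
Minimum: T10 at 23.480 nmi.

T10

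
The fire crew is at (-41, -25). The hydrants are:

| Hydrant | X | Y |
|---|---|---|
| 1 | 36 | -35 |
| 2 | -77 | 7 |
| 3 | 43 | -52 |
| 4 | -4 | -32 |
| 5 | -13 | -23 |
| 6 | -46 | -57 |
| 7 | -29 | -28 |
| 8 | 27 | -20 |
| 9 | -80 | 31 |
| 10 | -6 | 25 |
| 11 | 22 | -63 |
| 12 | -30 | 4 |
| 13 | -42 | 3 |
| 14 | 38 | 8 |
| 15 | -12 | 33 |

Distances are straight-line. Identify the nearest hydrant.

Distances from (-41, -25):
1: √((77)² + (-10)²) = √(5929.0000 + 100.0000) = 77.65
2: √((-36)² + (32)²) = √(1296.0000 + 1024.0000) = 48.17
3: √((84)² + (-27)²) = √(7056.0000 + 729.0000) = 88.23
4: √((37)² + (-7)²) = √(1369.0000 + 49.0000) = 37.66
5: √((28)² + (2)²) = √(784.0000 + 4.0000) = 28.07
6: √((-5)² + (-32)²) = √(25.0000 + 1024.0000) = 32.39
7: √((12)² + (-3)²) = √(144.0000 + 9.0000) = 12.37
8: √((68)² + (5)²) = √(4624.0000 + 25.0000) = 68.18
9: √((-39)² + (56)²) = √(1521.0000 + 3136.0000) = 68.24
10: √((35)² + (50)²) = √(1225.0000 + 2500.0000) = 61.03
11: √((63)² + (-38)²) = √(3969.0000 + 1444.0000) = 73.57
12: √((11)² + (29)²) = √(121.0000 + 841.0000) = 31.02
13: √((-1)² + (28)²) = √(1.0000 + 784.0000) = 28.02
14: √((79)² + (33)²) = √(6241.0000 + 1089.0000) = 85.62
15: √((29)² + (58)²) = √(841.0000 + 3364.0000) = 64.85
Minimum: 7 at 12.37.

7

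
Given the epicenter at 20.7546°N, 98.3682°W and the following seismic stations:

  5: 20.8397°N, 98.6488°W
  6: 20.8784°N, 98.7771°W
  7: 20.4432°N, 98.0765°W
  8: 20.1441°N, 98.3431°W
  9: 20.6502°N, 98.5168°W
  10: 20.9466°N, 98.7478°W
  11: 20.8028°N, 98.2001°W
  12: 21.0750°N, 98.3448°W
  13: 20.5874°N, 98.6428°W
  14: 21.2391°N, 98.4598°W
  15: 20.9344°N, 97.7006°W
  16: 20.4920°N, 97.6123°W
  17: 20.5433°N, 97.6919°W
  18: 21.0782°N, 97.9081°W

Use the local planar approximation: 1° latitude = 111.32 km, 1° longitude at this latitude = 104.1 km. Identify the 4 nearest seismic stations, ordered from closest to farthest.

Distances from 20.7546°N, 98.3682°W:
5: √((0.0851·111.32)² + (-0.2806·104.1)²) = √(89.744019 + 853.250973) = 30.7082 km
6: √((0.1238·111.32)² + (-0.4089·104.1)²) = √(189.927427 + 1811.906071) = 44.7419 km
7: √((-0.3114·111.32)² + (0.2917·104.1)²) = √(1201.665553 + 922.092134) = 46.0842 km
8: √((-0.6105·111.32)² + (0.0251·104.1)²) = √(4618.678492 + 6.827299) = 68.0111 km
9: √((-0.1044·111.32)² + (-0.1486·104.1)²) = √(135.066421 + 239.298005) = 19.3485 km
10: √((0.1920·111.32)² + (-0.3796·104.1)²) = √(456.823937 + 1561.542708) = 44.9262 km
11: √((0.0482·111.32)² + (0.1681·104.1)²) = √(28.789921 + 306.222351) = 18.3033 km
12: √((0.3204·111.32)² + (0.0234·104.1)²) = √(1272.129753 + 5.933804) = 35.7500 km
13: √((-0.1672·111.32)² + (-0.2746·104.1)²) = √(346.432750 + 817.151392) = 34.1113 km
14: √((0.4845·111.32)² + (-0.0916·104.1)²) = √(2908.934605 + 90.926905) = 54.7710 km
15: √((0.1798·111.32)² + (0.6676·104.1)²) = √(400.613675 + 4829.855248) = 72.3220 km
16: √((-0.2626·111.32)² + (0.7559·104.1)²) = √(854.546774 + 6191.988623) = 83.9436 km
17: √((-0.2113·111.32)² + (0.6763·104.1)²) = √(553.280532 + 4956.558472) = 74.2283 km
18: √((0.3236·111.32)² + (0.4601·104.1)²) = √(1297.667480 + 2294.066091) = 59.9311 km
Sorted: 11 (18.3033 km) < 9 (19.3485 km) < 5 (30.7082 km) < 13 (34.1113 km) < 12 (35.7500 km) < 6 (44.7419 km) < …

11, 9, 5, 13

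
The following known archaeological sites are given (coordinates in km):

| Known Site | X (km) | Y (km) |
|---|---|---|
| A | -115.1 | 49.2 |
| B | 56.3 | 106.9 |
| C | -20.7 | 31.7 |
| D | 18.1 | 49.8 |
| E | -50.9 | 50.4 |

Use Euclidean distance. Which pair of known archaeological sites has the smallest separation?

Pairwise distances:
A–B: √((171.4)² + (57.7)²) = √(29377.960 + 3329.290) = 180.9 km
A–C: √((94.4)² + (-17.5)²) = √(8911.360 + 306.250) = 96.0 km
A–D: √((133.2)² + (0.6)²) = √(17742.240 + 0.360) = 133.2 km
A–E: √((64.2)² + (1.2)²) = √(4121.640 + 1.440) = 64.2 km
B–C: √((-77.0)² + (-75.2)²) = √(5929.000 + 5655.040) = 107.6 km
B–D: √((-38.2)² + (-57.1)²) = √(1459.240 + 3260.410) = 68.7 km
B–E: √((-107.2)² + (-56.5)²) = √(11491.840 + 3192.250) = 121.2 km
C–D: √((38.8)² + (18.1)²) = √(1505.440 + 327.610) = 42.8 km
C–E: √((-30.2)² + (18.7)²) = √(912.040 + 349.690) = 35.5 km
D–E: √((-69.0)² + (0.6)²) = √(4761.000 + 0.360) = 69.0 km
Closest pair: C–E at 35.5 km.

C and E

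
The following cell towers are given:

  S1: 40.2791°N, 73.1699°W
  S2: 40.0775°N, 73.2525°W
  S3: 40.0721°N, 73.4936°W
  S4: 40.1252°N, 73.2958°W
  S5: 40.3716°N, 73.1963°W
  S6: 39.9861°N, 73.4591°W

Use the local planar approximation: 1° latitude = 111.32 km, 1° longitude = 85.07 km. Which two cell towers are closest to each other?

S2 and S4

Pairwise distances:
S1–S2: 23.5165 km
S1–S3: 35.9066 km
S1–S4: 20.2045 km
S1–S5: 10.5392 km
S1–S6: 40.8549 km
S2–S3: 20.5192 km
S2–S4: 6.4625 km
S2–S5: 33.0865 km
S2–S6: 20.3081 km
S3–S4: 17.8349 km
S3–S5: 41.8477 km
S3–S6: 10.0133 km
S4–S5: 28.7056 km
S4–S6: 20.8029 km
S5–S6: 48.3881 km
Closest pair: S2–S4 at 6.4625 km.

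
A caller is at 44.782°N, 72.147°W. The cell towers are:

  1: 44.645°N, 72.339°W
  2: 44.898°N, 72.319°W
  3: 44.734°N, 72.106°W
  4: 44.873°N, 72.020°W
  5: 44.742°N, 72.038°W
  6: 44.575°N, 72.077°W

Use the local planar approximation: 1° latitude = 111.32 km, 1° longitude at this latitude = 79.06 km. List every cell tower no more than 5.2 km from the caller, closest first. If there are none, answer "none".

none

Distances from 44.782°N, 72.147°W:
1: √((-0.137·111.32)² + (-0.192·79.06)²) = √(232.58812 + 230.41783) = 21.518 km
2: √((0.116·111.32)² + (-0.172·79.06)²) = √(166.74867 + 184.91431) = 18.753 km
3: √((-0.048·111.32)² + (0.041·79.06)²) = √(28.55150 + 10.50706) = 6.250 km
4: √((0.091·111.32)² + (0.127·79.06)²) = √(102.61933 + 100.81405) = 14.263 km
5: √((-0.040·111.32)² + (0.109·79.06)²) = √(19.82743 + 74.26200) = 9.700 km
6: √((-0.207·111.32)² + (0.070·79.06)²) = √(530.99091 + 30.62737) = 23.698 km
Threshold 5.2 km: none within range.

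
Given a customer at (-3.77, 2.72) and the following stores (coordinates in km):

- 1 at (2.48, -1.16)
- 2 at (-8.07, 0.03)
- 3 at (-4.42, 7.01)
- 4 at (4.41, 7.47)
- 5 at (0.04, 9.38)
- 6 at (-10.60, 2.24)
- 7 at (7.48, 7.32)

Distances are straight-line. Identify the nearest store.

Distances from (-3.77, 2.72):
1: 7.36 km
2: 5.07 km
3: 4.34 km
4: 9.46 km
5: 7.67 km
6: 6.85 km
7: 12.15 km
Minimum: 3 at 4.34 km.

3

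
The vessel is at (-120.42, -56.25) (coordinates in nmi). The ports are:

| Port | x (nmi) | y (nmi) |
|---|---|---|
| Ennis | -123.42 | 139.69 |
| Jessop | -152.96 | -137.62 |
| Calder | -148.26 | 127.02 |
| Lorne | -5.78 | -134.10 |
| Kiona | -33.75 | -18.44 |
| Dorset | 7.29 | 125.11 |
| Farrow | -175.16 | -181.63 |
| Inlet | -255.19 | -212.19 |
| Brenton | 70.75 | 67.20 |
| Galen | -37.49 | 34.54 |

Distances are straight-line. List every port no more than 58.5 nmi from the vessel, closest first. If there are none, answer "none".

Distances from (-120.42, -56.25):
Ennis: 195.96 nmi
Jessop: 87.64 nmi
Calder: 185.37 nmi
Lorne: 138.57 nmi
Kiona: 94.56 nmi
Dorset: 221.81 nmi
Farrow: 136.81 nmi
Inlet: 206.11 nmi
Brenton: 227.57 nmi
Galen: 122.96 nmi
Threshold 58.5 nmi: none within range.

none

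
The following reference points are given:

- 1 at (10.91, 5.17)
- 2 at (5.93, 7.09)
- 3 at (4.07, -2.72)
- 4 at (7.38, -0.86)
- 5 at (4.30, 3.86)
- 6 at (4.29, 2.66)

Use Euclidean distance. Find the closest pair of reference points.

5 and 6

Pairwise distances:
1–2: 5.34
1–3: 10.44
1–4: 6.99
1–5: 6.74
1–6: 7.08
2–3: 9.98
2–4: 8.08
2–5: 3.62
2–6: 4.72
3–4: 3.80
3–5: 6.58
3–6: 5.38
4–5: 5.64
4–6: 4.68
5–6: 1.20
Closest pair: 5–6 at 1.20.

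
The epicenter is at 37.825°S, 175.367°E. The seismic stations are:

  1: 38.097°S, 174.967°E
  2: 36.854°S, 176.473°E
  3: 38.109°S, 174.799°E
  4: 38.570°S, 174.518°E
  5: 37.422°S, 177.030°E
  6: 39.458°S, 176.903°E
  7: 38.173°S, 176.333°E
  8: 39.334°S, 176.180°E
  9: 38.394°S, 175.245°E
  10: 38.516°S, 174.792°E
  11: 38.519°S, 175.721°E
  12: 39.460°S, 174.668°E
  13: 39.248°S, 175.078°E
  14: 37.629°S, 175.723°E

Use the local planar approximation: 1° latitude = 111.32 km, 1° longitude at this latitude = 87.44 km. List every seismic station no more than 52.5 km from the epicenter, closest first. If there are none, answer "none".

Distances from 37.825°S, 175.367°E:
1: 46.262 km
2: 145.039 km
3: 58.874 km
4: 111.306 km
5: 152.176 km
6: 226.019 km
7: 92.927 km
8: 182.405 km
9: 64.233 km
10: 91.896 km
11: 83.226 km
12: 191.997 km
13: 160.411 km
14: 38.014 km
Threshold 52.5 km: 14 (38.014 km), 1 (46.262 km) are within range.

14, 1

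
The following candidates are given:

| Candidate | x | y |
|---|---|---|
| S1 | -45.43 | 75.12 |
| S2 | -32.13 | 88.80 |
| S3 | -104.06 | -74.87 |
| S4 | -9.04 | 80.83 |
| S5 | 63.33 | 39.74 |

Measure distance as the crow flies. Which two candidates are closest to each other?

S1 and S2

Pairwise distances:
S1–S2: √((13.30)² + (13.68)²) = √(176.8900 + 187.1424) = 19.08
S2–S4: √((23.09)² + (-7.97)²) = √(533.1481 + 63.5209) = 24.43
S1–S4: √((36.39)² + (5.71)²) = √(1324.2321 + 32.6041) = 36.84
S4–S5: √((72.37)² + (-41.09)²) = √(5237.4169 + 1688.3881) = 83.22
S2–S5: √((95.46)² + (-49.06)²) = √(9112.6116 + 2406.8836) = 107.33
S1–S5: √((108.76)² + (-35.38)²) = √(11828.7376 + 1251.7444) = 114.37
S1–S3: √((-58.63)² + (-149.99)²) = √(3437.4769 + 22497.0001) = 161.04
S2–S3: √((-71.93)² + (-163.67)²) = √(5173.9249 + 26787.8689) = 178.78
S3–S4: √((95.02)² + (155.70)²) = √(9028.8004 + 24242.4900) = 182.40
S3–S5: √((167.39)² + (114.61)²) = √(28019.4121 + 13135.4521) = 202.87
Closest pair: S1–S2 at 19.08.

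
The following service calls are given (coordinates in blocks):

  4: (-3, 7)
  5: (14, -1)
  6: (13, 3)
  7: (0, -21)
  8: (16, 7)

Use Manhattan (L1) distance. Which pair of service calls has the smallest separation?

Pairwise distances:
4–5: 25 blocks
4–6: 20 blocks
4–7: 31 blocks
4–8: 19 blocks
5–6: 5 blocks
5–7: 34 blocks
5–8: 10 blocks
6–7: 37 blocks
6–8: 7 blocks
7–8: 44 blocks
Closest pair: 5–6 at 5 blocks.

5 and 6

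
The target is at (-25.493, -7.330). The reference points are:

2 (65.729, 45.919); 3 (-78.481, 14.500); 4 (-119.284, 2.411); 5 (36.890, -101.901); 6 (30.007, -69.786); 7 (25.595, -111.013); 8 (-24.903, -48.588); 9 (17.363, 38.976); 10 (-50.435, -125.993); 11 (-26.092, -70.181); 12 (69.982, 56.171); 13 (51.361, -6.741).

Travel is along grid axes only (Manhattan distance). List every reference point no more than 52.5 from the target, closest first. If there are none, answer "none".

8

Distances from (-25.493, -7.330):
2: 144.471
3: 74.818
4: 103.532
5: 156.954
6: 117.956
7: 154.771
8: 41.848
9: 89.162
10: 143.605
11: 63.450
12: 158.976
13: 77.443
Threshold 52.5: 8 (41.848) is within range.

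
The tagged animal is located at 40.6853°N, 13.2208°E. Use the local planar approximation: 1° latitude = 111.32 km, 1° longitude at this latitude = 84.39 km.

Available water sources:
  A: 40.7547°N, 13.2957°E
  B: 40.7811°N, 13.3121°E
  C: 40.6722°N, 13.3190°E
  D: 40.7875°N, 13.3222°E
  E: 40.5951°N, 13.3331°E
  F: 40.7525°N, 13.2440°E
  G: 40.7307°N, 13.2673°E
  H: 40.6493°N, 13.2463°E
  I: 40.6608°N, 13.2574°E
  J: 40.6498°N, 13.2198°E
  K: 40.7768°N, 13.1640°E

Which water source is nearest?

Distances from 40.6853°N, 13.2208°E:
A: √((0.0694·111.32)² + (0.0749·84.39)²) = √(59.685019 + 39.952652) = 9.9819 km
B: √((0.0958·111.32)² + (0.0913·84.39)²) = √(113.730622 + 59.364051) = 13.1565 km
C: √((-0.0131·111.32)² + (0.0982·84.39)²) = √(2.126616 + 68.675993) = 8.4144 km
D: √((0.1022·111.32)² + (0.1014·84.39)²) = √(129.433945 + 73.224748) = 14.2358 km
E: √((-0.0902·111.32)² + (0.1123·84.39)²) = √(100.822966 + 89.813472) = 13.8071 km
F: √((0.0672·111.32)² + (0.0232·84.39)²) = √(55.960932 + 3.833169) = 7.7327 km
G: √((0.0454·111.32)² + (0.0465·84.39)²) = √(25.542188 + 15.398835) = 6.3985 km
H: √((-0.0360·111.32)² + (0.0255·84.39)²) = √(16.060217 + 4.630867) = 4.5487 km
I: √((-0.0245·111.32)² + (0.0366·84.39)²) = √(7.438383 + 9.539907) = 4.1205 km
J: √((-0.0355·111.32)² + (-0.0010·84.39)²) = √(15.617197 + 0.007122) = 3.9528 km
K: √((0.0915·111.32)² + (-0.0568·84.39)²) = √(103.750114 + 22.976223) = 11.2573 km
Minimum: J at 3.9528 km.

J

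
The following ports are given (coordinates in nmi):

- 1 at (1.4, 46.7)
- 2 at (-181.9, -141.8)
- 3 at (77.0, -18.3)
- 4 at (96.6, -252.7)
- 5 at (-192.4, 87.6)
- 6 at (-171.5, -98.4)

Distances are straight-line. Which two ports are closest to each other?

Pairwise distances:
1–2: √((-183.3)² + (-188.5)²) = √(33598.890 + 35532.250) = 262.9 nmi
1–3: √((75.6)² + (-65.0)²) = √(5715.360 + 4225.000) = 99.7 nmi
1–4: √((95.2)² + (-299.4)²) = √(9063.040 + 89640.360) = 314.2 nmi
1–5: √((-193.8)² + (40.9)²) = √(37558.440 + 1672.810) = 198.1 nmi
1–6: √((-172.9)² + (-145.1)²) = √(29894.410 + 21054.010) = 225.7 nmi
2–3: √((258.9)² + (123.5)²) = √(67029.210 + 15252.250) = 286.8 nmi
2–4: √((278.5)² + (-110.9)²) = √(77562.250 + 12298.810) = 299.8 nmi
2–5: √((-10.5)² + (229.4)²) = √(110.250 + 52624.360) = 229.6 nmi
2–6: √((10.4)² + (43.4)²) = √(108.160 + 1883.560) = 44.6 nmi
3–4: √((19.6)² + (-234.4)²) = √(384.160 + 54943.360) = 235.2 nmi
3–5: √((-269.4)² + (105.9)²) = √(72576.360 + 11214.810) = 289.5 nmi
3–6: √((-248.5)² + (-80.1)²) = √(61752.250 + 6416.010) = 261.1 nmi
4–5: √((-289.0)² + (340.3)²) = √(83521.000 + 115804.090) = 446.5 nmi
4–6: √((-268.1)² + (154.3)²) = √(71877.610 + 23808.490) = 309.3 nmi
5–6: √((20.9)² + (-186.0)²) = √(436.810 + 34596.000) = 187.2 nmi
Closest pair: 2–6 at 44.6 nmi.

2 and 6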